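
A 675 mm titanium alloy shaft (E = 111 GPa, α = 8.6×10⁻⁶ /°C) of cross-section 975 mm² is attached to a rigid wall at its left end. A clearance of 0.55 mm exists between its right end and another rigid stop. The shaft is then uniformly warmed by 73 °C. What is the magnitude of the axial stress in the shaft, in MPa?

Unrestrained expansion: δ_free = αΔT L = 8.6×10⁻⁶ × 73 × 675 = 0.4238 mm.
Since δ_free = 0.424 mm is less than the 0.55 mm gap, the shaft never touches the wall. No axial force develops.

σ ≈ 0 MPa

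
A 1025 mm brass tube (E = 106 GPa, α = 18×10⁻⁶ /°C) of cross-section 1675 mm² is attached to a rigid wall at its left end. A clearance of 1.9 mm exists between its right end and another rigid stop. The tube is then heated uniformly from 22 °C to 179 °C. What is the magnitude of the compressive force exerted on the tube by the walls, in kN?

Unrestrained expansion: δ_free = αΔT L = 18×10⁻⁶ × 157 × 1025 = 2.897 mm.
The gap closes (δ_free > 1.9 mm) and the wall then resists a further 2.897 − 1.9 = 0.9967 mm of expansion.
So σ = E(δ_free − g)/L = 106×10³ × 0.9967/1025 = 103.1 MPa.
Force on the wall = σA = 103.1 × 1675 mm² = 172.6 kN.

P ≈ 173 kN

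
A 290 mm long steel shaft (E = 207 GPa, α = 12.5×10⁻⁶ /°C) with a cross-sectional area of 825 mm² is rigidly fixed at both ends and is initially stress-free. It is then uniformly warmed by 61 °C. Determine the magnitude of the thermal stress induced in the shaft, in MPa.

σ ≈ 158 MPa (compressive)

Because both ends are immovable the net strain is zero, and the suppressed thermal strain is αΔT = 12.5×10⁻⁶ × 61 = 762.5×10⁻⁶.
Hence σ = E·αΔT = 207×10³ × 762.5×10⁻⁶ = 157.8 MPa, compressive.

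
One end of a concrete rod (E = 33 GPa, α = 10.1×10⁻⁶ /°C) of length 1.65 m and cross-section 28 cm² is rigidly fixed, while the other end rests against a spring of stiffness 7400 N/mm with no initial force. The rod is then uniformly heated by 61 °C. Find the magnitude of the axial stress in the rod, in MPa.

σ ≈ 2.37 MPa (compressive)

The unrestrained thermal change is αΔT L = 10.1×10⁻⁶ × 61 × 1650 = 1.017 mm.
Let P be the compressive force at the spring. The rod shortens elastically by PL/(AE) and the spring compresses by P/k; together these equal δ_free.
So P = δ_free / [L/(AE) + 1/k] = 1.017 / [ 1650/(2800×33×10³) + 1/(7400) ].
P = 1.017 / 0.000153 = 6645 N.
σ = P/A = 6645/2800 = 2.373 MPa.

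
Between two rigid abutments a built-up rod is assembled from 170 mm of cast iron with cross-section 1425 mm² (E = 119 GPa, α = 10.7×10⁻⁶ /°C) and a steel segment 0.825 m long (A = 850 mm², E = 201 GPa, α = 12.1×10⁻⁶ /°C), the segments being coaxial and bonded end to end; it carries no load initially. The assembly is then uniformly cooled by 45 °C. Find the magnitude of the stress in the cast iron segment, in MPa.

σ ≈ 63.9 MPa (tensile)

Free thermal contraction of the whole bar: Σ αᵢΔT Lᵢ = 10.7×10⁻⁶×45×170 + 12.1×10⁻⁶×45×825 = 0.5311 mm.
The rigid supports impose zero overall length change; the single axial force P common to all segments must satisfy P Σ Lᵢ/(AᵢEᵢ) = δ_free.
The series flexibility is Σ Lᵢ/(AᵢEᵢ) = 170/(1425×119×10³) + 825/(850×201×10³) = 5.831×10⁻⁶ mm/N.
So P = 0.5311 / 5.831×10⁻⁶ = 91.07 kN, tensile.
σ_{cast iron} = P / A = 91070 / 1425 = 63.91 MPa.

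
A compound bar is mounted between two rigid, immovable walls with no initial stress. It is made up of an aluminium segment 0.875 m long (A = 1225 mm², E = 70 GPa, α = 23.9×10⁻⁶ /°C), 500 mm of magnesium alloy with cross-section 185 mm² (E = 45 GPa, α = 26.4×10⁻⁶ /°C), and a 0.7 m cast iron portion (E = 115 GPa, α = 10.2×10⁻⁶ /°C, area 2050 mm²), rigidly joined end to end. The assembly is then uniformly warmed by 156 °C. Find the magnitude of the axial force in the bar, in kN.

Free thermal expansion of the whole bar: Σ αᵢΔT Lᵢ = 23.9×10⁻⁶×156×875 + 26.4×10⁻⁶×156×500 + 10.2×10⁻⁶×156×700 = 6.435 mm.
The rigid supports impose zero overall length change; the single axial force P common to all segments must satisfy P Σ Lᵢ/(AᵢEᵢ) = δ_free.
The series flexibility is Σ Lᵢ/(AᵢEᵢ) = 875/(1225×70×10³) + 500/(185×45×10³) + 700/(2050×115×10³) = 7.323×10⁻⁵ mm/N.
Hence P = δ_free / Σ(L/AE) = 6.435/7.323×10⁻⁵ = 87.88 kN (compressive).

P ≈ 87.9 kN (compressive)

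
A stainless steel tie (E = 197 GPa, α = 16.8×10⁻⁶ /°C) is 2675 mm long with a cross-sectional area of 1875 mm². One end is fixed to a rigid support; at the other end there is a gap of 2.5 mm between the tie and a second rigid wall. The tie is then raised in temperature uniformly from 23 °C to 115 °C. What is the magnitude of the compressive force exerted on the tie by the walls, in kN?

If the wall were absent the tie would grow by αΔT L = 16.8×10⁻⁶ × 92 × 2675 = 4.134 mm.
The gap closes (δ_free > 2.5 mm) and the wall then resists a further 4.134 − 2.5 = 1.634 mm of expansion.
Compatibility: PL/(AE) = 1.634 mm, so σ = P/A = E × (1.634/2675) = 120.4 MPa.
P = σA = 120.4 × 1875 = 225.7 kN.

P ≈ 226 kN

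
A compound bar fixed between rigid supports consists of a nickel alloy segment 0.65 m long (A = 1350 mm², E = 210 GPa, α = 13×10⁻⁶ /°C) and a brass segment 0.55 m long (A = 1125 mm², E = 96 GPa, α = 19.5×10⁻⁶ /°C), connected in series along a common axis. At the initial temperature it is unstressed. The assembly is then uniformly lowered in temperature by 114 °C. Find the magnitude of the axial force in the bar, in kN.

If the supports were absent, the total length change would be Σ αᵢΔT Lᵢ = 13×10⁻⁶×114×650 + 19.5×10⁻⁶×114×550 = 2.186 mm.
The walls prevent any net length change, so an axial force P (same in every segment) develops. Compatibility: P · Σ Lᵢ/(AᵢEᵢ) = δ_free.
The series flexibility is Σ Lᵢ/(AᵢEᵢ) = 650/(1350×210×10³) + 550/(1125×96×10³) = 7.385×10⁻⁶ mm/N.
Hence P = δ_free / Σ(L/AE) = 2.186/7.385×10⁻⁶ = 296 kN (tensile).

P ≈ 296 kN (tensile)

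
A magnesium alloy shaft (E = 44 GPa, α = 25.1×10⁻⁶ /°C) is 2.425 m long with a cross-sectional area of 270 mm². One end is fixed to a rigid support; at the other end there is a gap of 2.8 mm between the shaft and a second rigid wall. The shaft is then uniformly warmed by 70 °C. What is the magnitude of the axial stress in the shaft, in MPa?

σ ≈ 26.5 MPa (compressive)

Unrestrained expansion: δ_free = αΔT L = 25.1×10⁻⁶ × 70 × 2425 = 4.261 mm.
After closing the 2.8 mm clearance, 4.261 − 2.8 = 1.461 mm of expansion remains to be suppressed by the wall.
So σ = E(δ_free − g)/L = 44×10³ × 1.461/2425 = 26.5 MPa.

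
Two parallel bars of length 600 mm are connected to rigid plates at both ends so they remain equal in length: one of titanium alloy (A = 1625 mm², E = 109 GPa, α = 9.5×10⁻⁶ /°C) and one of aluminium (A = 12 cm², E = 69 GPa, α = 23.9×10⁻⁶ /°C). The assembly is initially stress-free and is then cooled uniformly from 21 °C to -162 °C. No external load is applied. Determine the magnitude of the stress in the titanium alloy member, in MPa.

σ ≈ 91.5 MPa (compressive)

The aluminium has the larger α, so on cooling it would change length more than the titanium alloy if both were free. The rigid plates force a common final length, so the aluminium is put into tension and the titanium alloy into compression, with equal and opposite forces P (no external load).
Compatibility of the two members (thermal + elastic change equal): (α₁ − α₂)ΔT = P·[1/(A₁E₁) + 1/(A₂E₂)].
|α₁ − α₂|·ΔT = 14.4×10⁻⁶ × 183 = 0.002635.
1/(A₁E₁) + 1/(A₂E₂) = 1/(1625×109×10³) + 1/(1200×69×10³) = 1.772×10⁻⁸ N⁻¹.
So P = 0.002635 / 1.772×10⁻⁸ = 148.7 kN.
σ_{titanium alloy} = P/A₁ = 148700/1625 = 91.5 MPa, compressive.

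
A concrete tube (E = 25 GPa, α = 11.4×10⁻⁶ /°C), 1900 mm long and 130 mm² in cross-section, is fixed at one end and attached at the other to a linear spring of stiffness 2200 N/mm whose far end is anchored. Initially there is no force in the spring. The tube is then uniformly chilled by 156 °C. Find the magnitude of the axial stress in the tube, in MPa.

Free thermal contraction: δ_free = αΔT L = 11.4×10⁻⁶ × 156 × 1900 = 3.379 mm.
Let P be the tensile force in the spring. The tube extends elastically by PL/(AE) and the spring stretches by P/k; together these equal δ_free.
P [ L/(AE) + 1/k ] = δ_free → P [ 1900/(130×25×10³) + 1/(2200) ] = 3.379.
P = 3.379 / 0.001039 = 3252 N.
σ = P/A = 3252/130 = 25.01 MPa.

σ ≈ 25 MPa (tensile)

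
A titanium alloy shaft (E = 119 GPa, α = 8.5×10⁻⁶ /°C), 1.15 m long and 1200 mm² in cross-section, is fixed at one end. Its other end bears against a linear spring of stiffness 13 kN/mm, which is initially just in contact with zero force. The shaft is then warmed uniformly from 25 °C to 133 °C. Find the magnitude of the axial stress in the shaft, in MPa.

The unrestrained thermal change is αΔT L = 8.5×10⁻⁶ × 108 × 1150 = 1.056 mm.
Let P be the compressive force at the spring. The shaft shortens elastically by PL/(AE) and the spring compresses by P/k; together these equal δ_free.
P [ L/(AE) + 1/k ] = δ_free → P [ 1150/(1200×119×10³) + 1/(13×10³) ] = 1.056.
P = 1.056 / 8.498×10⁻⁵ = 12420 N.
σ = P/A = 12420/1200 = 10.35 MPa.

σ ≈ 10.4 MPa (compressive)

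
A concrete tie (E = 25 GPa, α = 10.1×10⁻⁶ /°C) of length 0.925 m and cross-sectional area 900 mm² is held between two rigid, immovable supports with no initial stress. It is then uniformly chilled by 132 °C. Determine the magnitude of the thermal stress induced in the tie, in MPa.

The supports are rigid, so the total axial strain is zero. The restrained thermal strain is ε = αΔT = 10.1×10⁻⁶ × 132 = 1333.2×10⁻⁶.
σ = EαΔT = 25×10³ × 10.1×10⁻⁶ × 132 = 33.33 MPa (tensile; the tie is trying to contract).

σ ≈ 33.3 MPa (tensile)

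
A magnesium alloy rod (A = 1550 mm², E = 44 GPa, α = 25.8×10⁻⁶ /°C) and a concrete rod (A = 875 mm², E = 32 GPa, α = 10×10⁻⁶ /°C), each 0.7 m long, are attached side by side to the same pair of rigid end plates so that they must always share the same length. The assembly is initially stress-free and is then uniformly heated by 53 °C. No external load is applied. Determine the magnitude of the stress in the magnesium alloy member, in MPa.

σ ≈ 10.7 MPa (compressive)

The magnesium alloy has the larger α, so on heating it would change length more than the concrete if both were free. The rigid plates force a common final length, so the magnesium alloy is put into compression and the concrete into tension, with equal and opposite forces P (no external load).
Compatibility of the two members (thermal + elastic change equal): (α₁ − α₂)ΔT = P·[1/(A₁E₁) + 1/(A₂E₂)].
|α₁ − α₂|·ΔT = 15.8×10⁻⁶ × 53 = 0.0008374.
1/(A₁E₁) + 1/(A₂E₂) = 1/(1550×44×10³) + 1/(875×32×10³) = 5.038×10⁻⁸ N⁻¹.
So P = 0.0008374 / 5.038×10⁻⁸ = 16.62 kN.
σ_{magnesium alloy} = P/A₁ = 16620/1550 = 10.72 MPa, compressive.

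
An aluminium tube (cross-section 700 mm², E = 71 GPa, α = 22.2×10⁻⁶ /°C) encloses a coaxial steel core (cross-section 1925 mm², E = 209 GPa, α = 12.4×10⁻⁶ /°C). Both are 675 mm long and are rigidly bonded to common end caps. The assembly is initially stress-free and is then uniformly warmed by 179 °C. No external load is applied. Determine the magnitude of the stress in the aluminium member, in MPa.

Equilibrium of a rigid end plate with no external load gives equal and opposite internal forces ±P in the two members. Since α_{aluminium} > α_{steel}, heating drives the aluminium into compression and the steel into tension.
Compatibility of the two members (thermal + elastic change equal): (α₁ − α₂)ΔT = P·[1/(A₁E₁) + 1/(A₂E₂)].
|α₁ − α₂|·ΔT = 9.8×10⁻⁶ × 179 = 0.001754.
1/(A₁E₁) + 1/(A₂E₂) = 1/(700×71×10³) + 1/(1925×209×10³) = 2.261×10⁻⁸ N⁻¹.
P = 0.001754 / 2.261×10⁻⁸ = 77600 N = 77.6 kN.
σ_{aluminium} = P/A₁ = 77600/700 = 110.9 MPa, compressive.

σ ≈ 111 MPa (compressive)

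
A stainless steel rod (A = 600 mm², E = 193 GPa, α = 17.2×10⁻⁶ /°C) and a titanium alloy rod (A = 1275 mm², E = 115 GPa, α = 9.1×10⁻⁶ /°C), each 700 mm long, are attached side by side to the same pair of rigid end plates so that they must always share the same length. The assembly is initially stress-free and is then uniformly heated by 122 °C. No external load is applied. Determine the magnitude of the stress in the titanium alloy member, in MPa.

Equilibrium of a rigid end plate with no external load gives equal and opposite internal forces ±P in the two members. Since α_{stainless steel} > α_{titanium alloy}, heating drives the stainless steel into compression and the titanium alloy into tension.
Compatibility of the two members (thermal + elastic change equal): (α₁ − α₂)ΔT = P·[1/(A₁E₁) + 1/(A₂E₂)].
|α₁ − α₂|·ΔT = 8.1×10⁻⁶ × 122 = 0.0009882.
1/(A₁E₁) + 1/(A₂E₂) = 1/(600×193×10³) + 1/(1275×115×10³) = 1.546×10⁻⁸ N⁻¹.
So P = 0.0009882 / 1.546×10⁻⁸ = 63.94 kN.
σ_{titanium alloy} = P/A₂ = 63940/1275 = 50.15 MPa, tensile.

σ ≈ 50.1 MPa (tensile)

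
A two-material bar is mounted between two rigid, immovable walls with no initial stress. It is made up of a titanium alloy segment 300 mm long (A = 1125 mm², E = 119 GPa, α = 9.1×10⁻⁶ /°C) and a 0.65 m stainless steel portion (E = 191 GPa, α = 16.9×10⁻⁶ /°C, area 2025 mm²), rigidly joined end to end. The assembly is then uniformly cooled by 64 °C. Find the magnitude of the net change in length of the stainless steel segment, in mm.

With the walls removed the bar would change length by δ_free = Σ αᵢΔT Lᵢ = 9.1×10⁻⁶×64×300 + 16.9×10⁻⁶×64×650 = 0.8778 mm.
The walls prevent any net length change, so an axial force P (same in every segment) develops. Compatibility: P · Σ Lᵢ/(AᵢEᵢ) = δ_free.
The series flexibility is Σ Lᵢ/(AᵢEᵢ) = 300/(1125×119×10³) + 650/(2025×191×10³) = 3.921×10⁻⁶ mm/N.
P = 0.8778 / 3.921×10⁻⁶ = 223800 N = 223.8 kN, tensile.
For the stainless steel segment, free thermal change = 16.9×10⁻⁶×64×650 = 0.703 mm and elastic change from P = 223800×650/(2025×191×10³) = 0.3762 mm; these oppose, so the net change is 0.327 mm (segment shortens).

|ΔL| ≈ 0.327 mm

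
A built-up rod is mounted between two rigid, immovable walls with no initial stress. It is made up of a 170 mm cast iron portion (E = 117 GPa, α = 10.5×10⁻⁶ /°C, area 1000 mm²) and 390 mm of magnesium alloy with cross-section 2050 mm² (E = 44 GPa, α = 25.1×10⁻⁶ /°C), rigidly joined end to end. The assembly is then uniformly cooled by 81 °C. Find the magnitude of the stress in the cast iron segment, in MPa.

Free thermal contraction of the whole bar: Σ αᵢΔT Lᵢ = 10.5×10⁻⁶×81×170 + 25.1×10⁻⁶×81×390 = 0.9375 mm.
The walls prevent any net length change, so an axial force P (same in every segment) develops. Compatibility: P · Σ Lᵢ/(AᵢEᵢ) = δ_free.
Σ Lᵢ/(AᵢEᵢ) = 170/(1000×117×10³) + 390/(2050×44×10³) = 5.777×10⁻⁶ mm/N.
P = 0.9375 / 5.777×10⁻⁶ = 162300 N = 162.3 kN, tensile.
σ_{cast iron} = P / A = 162300 / 1000 = 162.3 MPa.

σ ≈ 162 MPa (tensile)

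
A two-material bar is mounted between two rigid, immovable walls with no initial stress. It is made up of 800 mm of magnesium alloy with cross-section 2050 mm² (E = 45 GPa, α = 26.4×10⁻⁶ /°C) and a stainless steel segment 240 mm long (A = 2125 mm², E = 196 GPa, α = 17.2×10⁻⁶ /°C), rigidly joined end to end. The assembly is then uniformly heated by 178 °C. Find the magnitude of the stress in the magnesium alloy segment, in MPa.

σ ≈ 237 MPa (compressive)

Free thermal expansion of the whole bar: Σ αᵢΔT Lᵢ = 26.4×10⁻⁶×178×800 + 17.2×10⁻⁶×178×240 = 4.494 mm.
The walls prevent any net length change, so an axial force P (same in every segment) develops. Compatibility: P · Σ Lᵢ/(AᵢEᵢ) = δ_free.
Σ Lᵢ/(AᵢEᵢ) = 800/(2050×45×10³) + 240/(2125×196×10³) = 9.248×10⁻⁶ mm/N.
Hence P = δ_free / Σ(L/AE) = 4.494/9.248×10⁻⁶ = 485.9 kN (compressive).
σ_{magnesium alloy} = P / A = 485900 / 2050 = 237 MPa.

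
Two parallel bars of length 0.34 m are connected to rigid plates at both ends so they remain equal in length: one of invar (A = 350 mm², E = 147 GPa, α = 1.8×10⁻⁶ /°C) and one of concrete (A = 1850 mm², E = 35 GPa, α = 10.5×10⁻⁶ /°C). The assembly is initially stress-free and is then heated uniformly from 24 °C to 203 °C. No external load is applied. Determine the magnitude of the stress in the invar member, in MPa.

Both members must finish at the same length. With the larger α, the concrete tends to over-expand; the plates restrain it, putting the concrete in compression and the invar in tension. With no external load the two internal forces are equal and opposite, magnitude P.
Compatibility of the two members (thermal + elastic change equal): (α₁ − α₂)ΔT = P·[1/(A₁E₁) + 1/(A₂E₂)].
|α₁ − α₂|·ΔT = 8.7×10⁻⁶ × 179 = 0.001557.
1/(A₁E₁) + 1/(A₂E₂) = 1/(350×147×10³) + 1/(1850×35×10³) = 3.488×10⁻⁸ N⁻¹.
So P = 0.001557 / 3.488×10⁻⁸ = 44.65 kN.
σ_{invar} = P/A₁ = 44650/350 = 127.6 MPa, tensile.

σ ≈ 128 MPa (tensile)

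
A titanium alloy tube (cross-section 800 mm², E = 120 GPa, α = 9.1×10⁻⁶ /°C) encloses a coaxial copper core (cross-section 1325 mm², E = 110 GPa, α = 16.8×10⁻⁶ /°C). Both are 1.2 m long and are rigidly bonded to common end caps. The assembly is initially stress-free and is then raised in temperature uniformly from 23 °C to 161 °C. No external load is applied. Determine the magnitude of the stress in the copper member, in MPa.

The copper has the larger α, so on heating it would change length more than the titanium alloy if both were free. The rigid plates force a common final length, so the copper is put into compression and the titanium alloy into tension, with equal and opposite forces P (no external load).
Setting the final lengths equal and cancelling L: (α₁ − α₂)ΔT = P/(A₁E₁) + P/(A₂E₂).
|α₁ − α₂|·ΔT = 7.7×10⁻⁶ × 138 = 0.001063.
1/(A₁E₁) + 1/(A₂E₂) = 1/(800×120×10³) + 1/(1325×110×10³) = 1.728×10⁻⁸ N⁻¹.
So P = 0.001063 / 1.728×10⁻⁸ = 61.5 kN.
σ_{copper} = P/A₂ = 61500/1325 = 46.42 MPa, compressive.

σ ≈ 46.4 MPa (compressive)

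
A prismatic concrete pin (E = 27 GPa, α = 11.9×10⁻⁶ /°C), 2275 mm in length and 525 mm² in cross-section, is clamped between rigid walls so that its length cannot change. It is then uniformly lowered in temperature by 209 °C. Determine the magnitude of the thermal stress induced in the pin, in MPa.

Because both ends are immovable the net strain is zero, and the suppressed thermal strain is αΔT = 11.9×10⁻⁶ × 209 = 2487.1×10⁻⁶.
The stress required to suppress this strain is σ = Eε = 27×10³ × 2487.1×10⁻⁶ = 67.15 MPa, tensile since the pin is trying to contract.

σ ≈ 67.2 MPa (tensile)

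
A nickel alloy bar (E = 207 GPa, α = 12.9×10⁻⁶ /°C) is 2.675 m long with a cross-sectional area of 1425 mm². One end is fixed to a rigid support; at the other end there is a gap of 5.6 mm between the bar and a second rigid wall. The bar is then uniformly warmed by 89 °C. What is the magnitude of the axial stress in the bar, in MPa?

σ ≈ 0 MPa

If the wall were absent the bar would grow by αΔT L = 12.9×10⁻⁶ × 89 × 2675 = 3.071 mm.
This is smaller than the 5.6 mm clearance, so the bar expands freely without reaching the stop — the stress is zero.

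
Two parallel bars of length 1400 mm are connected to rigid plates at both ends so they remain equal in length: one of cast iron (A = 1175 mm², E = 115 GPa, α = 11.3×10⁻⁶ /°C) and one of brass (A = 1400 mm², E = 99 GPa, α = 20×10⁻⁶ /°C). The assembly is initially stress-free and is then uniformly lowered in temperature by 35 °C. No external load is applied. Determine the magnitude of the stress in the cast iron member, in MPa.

The brass has the larger α, so on cooling it would change length more than the cast iron if both were free. The rigid plates force a common final length, so the brass is put into tension and the cast iron into compression, with equal and opposite forces P (no external load).
Compatibility of the two members (thermal + elastic change equal): (α₁ − α₂)ΔT = P·[1/(A₁E₁) + 1/(A₂E₂)].
|α₁ − α₂|·ΔT = 8.7×10⁻⁶ × 35 = 0.0003045.
1/(A₁E₁) + 1/(A₂E₂) = 1/(1175×115×10³) + 1/(1400×99×10³) = 1.462×10⁻⁸ N⁻¹.
P = 0.0003045 / 1.462×10⁻⁸ = 20830 N = 20.83 kN.
σ_{cast iron} = P/A₁ = 20830/1175 = 17.73 MPa, compressive.

σ ≈ 17.7 MPa (compressive)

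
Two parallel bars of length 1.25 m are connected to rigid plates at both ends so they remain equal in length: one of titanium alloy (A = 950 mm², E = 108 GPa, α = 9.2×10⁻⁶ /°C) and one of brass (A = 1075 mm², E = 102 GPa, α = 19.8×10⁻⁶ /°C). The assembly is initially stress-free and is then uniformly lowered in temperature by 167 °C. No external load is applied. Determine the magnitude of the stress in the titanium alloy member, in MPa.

σ ≈ 98.8 MPa (compressive)

Both members must finish at the same length. With the larger α, the brass tends to over-contract; the plates restrain it, putting the brass in tension and the titanium alloy in compression. With no external load the two internal forces are equal and opposite, magnitude P.
Equating the net (thermal + elastic) strains gives |α₁ − α₂|·ΔT = P·[1/(A₁E₁) + 1/(A₂E₂)].
|α₁ − α₂|·ΔT = 10.6×10⁻⁶ × 167 = 0.00177.
1/(A₁E₁) + 1/(A₂E₂) = 1/(950×108×10³) + 1/(1075×102×10³) = 1.887×10⁻⁸ N⁻¹.
P = 0.00177 / 1.887×10⁻⁸ = 93830 N = 93.83 kN.
σ_{titanium alloy} = P/A₁ = 93830/950 = 98.77 MPa, compressive.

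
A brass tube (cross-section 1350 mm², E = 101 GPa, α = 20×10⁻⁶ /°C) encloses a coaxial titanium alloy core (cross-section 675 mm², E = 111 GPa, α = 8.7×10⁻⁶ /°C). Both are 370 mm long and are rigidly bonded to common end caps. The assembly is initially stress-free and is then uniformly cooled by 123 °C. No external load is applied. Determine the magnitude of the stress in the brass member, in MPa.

σ ≈ 49.8 MPa (tensile)

Equilibrium of a rigid end plate with no external load gives equal and opposite internal forces ±P in the two members. Since α_{brass} > α_{titanium alloy}, cooling drives the brass into tension and the titanium alloy into compression.
Compatibility of the two members (thermal + elastic change equal): (α₁ − α₂)ΔT = P·[1/(A₁E₁) + 1/(A₂E₂)].
|α₁ − α₂|·ΔT = 11.3×10⁻⁶ × 123 = 0.00139.
1/(A₁E₁) + 1/(A₂E₂) = 1/(1350×101×10³) + 1/(675×111×10³) = 2.068×10⁻⁸ N⁻¹.
So P = 0.00139 / 2.068×10⁻⁸ = 67.21 kN.
σ_{brass} = P/A₁ = 67210/1350 = 49.78 MPa, tensile.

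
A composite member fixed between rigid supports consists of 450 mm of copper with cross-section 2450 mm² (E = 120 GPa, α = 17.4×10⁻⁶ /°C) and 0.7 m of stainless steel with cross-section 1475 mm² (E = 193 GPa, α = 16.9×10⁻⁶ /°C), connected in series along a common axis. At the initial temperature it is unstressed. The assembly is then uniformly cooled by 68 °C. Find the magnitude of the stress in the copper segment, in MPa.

Free thermal contraction of the whole bar: Σ αᵢΔT Lᵢ = 17.4×10⁻⁶×68×450 + 16.9×10⁻⁶×68×700 = 1.337 mm.
The rigid supports impose zero overall length change; the single axial force P common to all segments must satisfy P Σ Lᵢ/(AᵢEᵢ) = δ_free.
The series flexibility is Σ Lᵢ/(AᵢEᵢ) = 450/(2450×120×10³) + 700/(1475×193×10³) = 3.99×10⁻⁶ mm/N.
P = 1.337 / 3.99×10⁻⁶ = 335100 N = 335.1 kN, tensile.
σ_{copper} = P / A = 335100 / 2450 = 136.8 MPa.

σ ≈ 137 MPa (tensile)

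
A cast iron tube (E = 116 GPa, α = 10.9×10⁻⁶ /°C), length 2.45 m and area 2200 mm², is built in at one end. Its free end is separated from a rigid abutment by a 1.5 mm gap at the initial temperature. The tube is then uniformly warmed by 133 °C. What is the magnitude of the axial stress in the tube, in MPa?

Free thermal elongation = αΔT L = 10.9×10⁻⁶ × 133 × 2450 = 3.552 mm.
This exceeds the 1.5 mm gap, so the wall pushes back. The portion of expansion that must be recovered elastically is δ_free − gap = 3.552 − 1.5 = 2.052 mm.
So σ = E(δ_free − g)/L = 116×10³ × 2.052/2450 = 97.14 MPa.

σ ≈ 97.1 MPa (compressive)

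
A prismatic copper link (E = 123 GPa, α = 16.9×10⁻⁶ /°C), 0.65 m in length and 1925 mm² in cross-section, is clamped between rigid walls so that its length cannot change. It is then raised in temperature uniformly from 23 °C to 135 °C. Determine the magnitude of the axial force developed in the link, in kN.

The ends cannot move, so σ = EαΔT = 123×10³ × 16.9×10⁻⁶ × 112 = 232.8 MPa.
Axial force P = σA = 232.8 × 1925 = 448200 N = 448.2 kN, compressive.

P ≈ 448 kN (compressive)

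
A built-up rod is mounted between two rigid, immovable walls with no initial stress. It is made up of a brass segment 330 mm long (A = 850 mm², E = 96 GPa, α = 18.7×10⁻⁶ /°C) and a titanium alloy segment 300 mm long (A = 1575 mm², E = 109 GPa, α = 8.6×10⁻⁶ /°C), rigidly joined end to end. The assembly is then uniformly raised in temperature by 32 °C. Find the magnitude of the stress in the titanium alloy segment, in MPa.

σ ≈ 30.7 MPa (compressive)

With the walls removed the bar would change length by δ_free = Σ αᵢΔT Lᵢ = 18.7×10⁻⁶×32×330 + 8.6×10⁻⁶×32×300 = 0.28 mm.
Since the ends are fixed, an axial force P builds up, equal in every segment, with P · Σ Lᵢ/(AᵢEᵢ) = δ_free.
The series flexibility is Σ Lᵢ/(AᵢEᵢ) = 330/(850×96×10³) + 300/(1575×109×10³) = 5.792×10⁻⁶ mm/N.
So P = 0.28 / 5.792×10⁻⁶ = 48.35 kN, compressive.
σ_{titanium alloy} = P / A = 48350 / 1575 = 30.7 MPa.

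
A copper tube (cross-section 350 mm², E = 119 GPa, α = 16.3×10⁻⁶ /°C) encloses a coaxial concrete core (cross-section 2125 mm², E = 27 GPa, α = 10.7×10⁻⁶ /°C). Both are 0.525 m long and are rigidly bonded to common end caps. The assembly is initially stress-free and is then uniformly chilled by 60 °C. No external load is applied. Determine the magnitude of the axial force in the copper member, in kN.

P ≈ 8.11 kN (tensile in the copper)

Equilibrium of a rigid end plate with no external load gives equal and opposite internal forces ±P in the two members. Since α_{copper} > α_{concrete}, cooling drives the copper into tension and the concrete into compression.
Compatibility of the two members (thermal + elastic change equal): (α₁ − α₂)ΔT = P·[1/(A₁E₁) + 1/(A₂E₂)].
|α₁ − α₂|·ΔT = 5.6×10⁻⁶ × 60 = 0.000336.
1/(A₁E₁) + 1/(A₂E₂) = 1/(350×119×10³) + 1/(2125×27×10³) = 4.144×10⁻⁸ N⁻¹.
P = 0.000336 / 4.144×10⁻⁸ = 8108 N = 8.108 kN.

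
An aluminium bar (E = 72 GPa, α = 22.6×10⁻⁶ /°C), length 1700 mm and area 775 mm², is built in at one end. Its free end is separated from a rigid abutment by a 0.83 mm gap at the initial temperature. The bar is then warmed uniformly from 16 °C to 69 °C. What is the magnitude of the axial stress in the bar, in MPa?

Unrestrained expansion: δ_free = αΔT L = 22.6×10⁻⁶ × 53 × 1700 = 2.036 mm.
The gap closes (δ_free > 0.83 mm) and the wall then resists a further 2.036 − 0.83 = 1.206 mm of expansion.
So σ = E(δ_free − g)/L = 72×10³ × 1.206/1700 = 51.09 MPa.

σ ≈ 51.1 MPa (compressive)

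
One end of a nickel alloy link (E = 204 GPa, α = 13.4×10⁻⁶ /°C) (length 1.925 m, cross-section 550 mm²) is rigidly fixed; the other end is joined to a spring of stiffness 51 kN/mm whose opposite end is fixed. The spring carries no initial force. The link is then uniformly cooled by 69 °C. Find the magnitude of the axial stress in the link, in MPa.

If the spring were absent the link would shorten by αΔT L = 13.4×10⁻⁶ × 69 × 1925 = 1.78 mm.
With a force P in the spring, the elastic change of the link is PL/(AE) and that of the spring is P/k; compatibility requires their sum to equal δ_free.
P [ L/(AE) + 1/k ] = δ_free → P [ 1925/(550×204×10³) + 1/(51×10³) ] = 1.78.
P = 1.78 / 3.676×10⁻⁵ = 48410 N.
σ = P/A = 48410/550 = 88.02 MPa.

σ ≈ 88 MPa (tensile)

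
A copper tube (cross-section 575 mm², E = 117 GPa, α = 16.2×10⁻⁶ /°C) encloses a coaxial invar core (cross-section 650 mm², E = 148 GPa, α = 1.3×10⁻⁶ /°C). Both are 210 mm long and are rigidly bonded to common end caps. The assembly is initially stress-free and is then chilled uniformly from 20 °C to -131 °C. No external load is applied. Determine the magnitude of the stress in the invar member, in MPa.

Both members must finish at the same length. With the larger α, the copper tends to over-contract; the plates restrain it, putting the copper in tension and the invar in compression. With no external load the two internal forces are equal and opposite, magnitude P.
Equating the net (thermal + elastic) strains gives |α₁ − α₂|·ΔT = P·[1/(A₁E₁) + 1/(A₂E₂)].
|α₁ − α₂|·ΔT = 14.9×10⁻⁶ × 151 = 0.00225.
1/(A₁E₁) + 1/(A₂E₂) = 1/(575×117×10³) + 1/(650×148×10³) = 2.526×10⁻⁸ N⁻¹.
P = 0.00225 / 2.526×10⁻⁸ = 89070 N = 89.07 kN.
σ_{invar} = P/A₂ = 89070/650 = 137 MPa, compressive.

σ ≈ 137 MPa (compressive)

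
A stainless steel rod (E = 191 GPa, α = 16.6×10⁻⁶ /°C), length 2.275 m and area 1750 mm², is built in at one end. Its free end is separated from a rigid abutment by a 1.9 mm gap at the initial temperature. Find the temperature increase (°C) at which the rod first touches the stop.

Contact occurs when the free expansion equals the gap: αΔT L = 1.9 mm.
ΔT = 1.9 / (16.6×10⁻⁶ × 2275) = 50.31 °C.

ΔT ≈ 50.3 °C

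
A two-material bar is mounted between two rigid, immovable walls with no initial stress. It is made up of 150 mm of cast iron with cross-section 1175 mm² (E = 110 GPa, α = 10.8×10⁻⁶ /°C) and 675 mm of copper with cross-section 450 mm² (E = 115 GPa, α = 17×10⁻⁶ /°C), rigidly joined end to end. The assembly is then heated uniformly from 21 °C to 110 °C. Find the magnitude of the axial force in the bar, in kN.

P ≈ 82.1 kN (compressive)

If the supports were absent, the total length change would be Σ αᵢΔT Lᵢ = 10.8×10⁻⁶×89×150 + 17×10⁻⁶×89×675 = 1.165 mm.
The walls prevent any net length change, so an axial force P (same in every segment) develops. Compatibility: P · Σ Lᵢ/(AᵢEᵢ) = δ_free.
The series flexibility is Σ Lᵢ/(AᵢEᵢ) = 150/(1175×110×10³) + 675/(450×115×10³) = 1.42×10⁻⁵ mm/N.
So P = 1.165 / 1.42×10⁻⁵ = 82.05 kN, compressive.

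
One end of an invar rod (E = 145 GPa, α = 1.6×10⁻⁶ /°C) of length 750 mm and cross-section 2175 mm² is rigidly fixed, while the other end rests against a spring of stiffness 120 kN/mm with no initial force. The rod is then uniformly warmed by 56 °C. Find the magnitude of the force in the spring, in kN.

P ≈ 6.27 kN

The unrestrained thermal change is αΔT L = 1.6×10⁻⁶ × 56 × 750 = 0.0672 mm.
Let P be the compressive force at the spring. The rod shortens elastically by PL/(AE) and the spring compresses by P/k; together these equal δ_free.
P [ L/(AE) + 1/k ] = δ_free → P [ 750/(2175×145×10³) + 1/(120×10³) ] = 0.0672.
P = 0.0672 / 1.071×10⁻⁵ = 6274 N.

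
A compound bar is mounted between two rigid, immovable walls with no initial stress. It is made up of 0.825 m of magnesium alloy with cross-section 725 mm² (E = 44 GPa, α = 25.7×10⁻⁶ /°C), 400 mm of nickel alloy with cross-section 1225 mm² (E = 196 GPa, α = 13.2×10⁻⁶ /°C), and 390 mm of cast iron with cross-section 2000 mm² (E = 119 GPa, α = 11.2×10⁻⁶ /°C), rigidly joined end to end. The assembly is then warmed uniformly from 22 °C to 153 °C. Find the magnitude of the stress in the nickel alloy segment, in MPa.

σ ≈ 113 MPa (compressive)

Free thermal expansion of the whole bar: Σ αᵢΔT Lᵢ = 25.7×10⁻⁶×131×825 + 13.2×10⁻⁶×131×400 + 11.2×10⁻⁶×131×390 = 4.041 mm.
The walls prevent any net length change, so an axial force P (same in every segment) develops. Compatibility: P · Σ Lᵢ/(AᵢEᵢ) = δ_free.
Σ Lᵢ/(AᵢEᵢ) = 825/(725×44×10³) + 400/(1225×196×10³) + 390/(2000×119×10³) = 2.917×10⁻⁵ mm/N.
Hence P = δ_free / Σ(L/AE) = 4.041/2.917×10⁻⁵ = 138.6 kN (compressive).
σ_{nickel alloy} = P / A = 138600 / 1225 = 113.1 MPa.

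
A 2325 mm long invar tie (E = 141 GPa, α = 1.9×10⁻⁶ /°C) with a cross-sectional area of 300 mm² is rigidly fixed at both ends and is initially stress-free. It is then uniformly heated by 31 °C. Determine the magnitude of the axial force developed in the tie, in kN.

P ≈ 2.49 kN (compressive)

The ends cannot move, so σ = EαΔT = 141×10³ × 1.9×10⁻⁶ × 31 = 8.305 MPa.
Then P = σA = 8.305 × 300 mm² = 2.491 kN, compressive.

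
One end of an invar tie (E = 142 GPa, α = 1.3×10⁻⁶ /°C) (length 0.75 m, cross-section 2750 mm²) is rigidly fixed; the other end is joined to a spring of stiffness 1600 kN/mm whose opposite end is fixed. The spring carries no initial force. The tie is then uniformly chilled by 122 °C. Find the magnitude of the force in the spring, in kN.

Free thermal contraction: δ_free = αΔT L = 1.3×10⁻⁶ × 122 × 750 = 0.119 mm.
With a force P in the spring, the elastic change of the tie is PL/(AE) and that of the spring is P/k; compatibility requires their sum to equal δ_free.
P [ L/(AE) + 1/k ] = δ_free → P [ 750/(2750×142×10³) + 1/(1600×10³) ] = 0.119.
P = 0.119 / 2.546×10⁻⁶ = 46730 N.

P ≈ 46.7 kN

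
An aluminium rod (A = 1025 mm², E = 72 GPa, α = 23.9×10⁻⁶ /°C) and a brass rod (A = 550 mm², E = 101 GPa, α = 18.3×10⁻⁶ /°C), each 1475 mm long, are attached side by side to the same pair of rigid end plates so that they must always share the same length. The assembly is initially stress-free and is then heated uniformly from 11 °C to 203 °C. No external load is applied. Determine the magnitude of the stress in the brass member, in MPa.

Equilibrium of a rigid end plate with no external load gives equal and opposite internal forces ±P in the two members. Since α_{aluminium} > α_{brass}, heating drives the aluminium into compression and the brass into tension.
Setting the final lengths equal and cancelling L: (α₁ − α₂)ΔT = P/(A₁E₁) + P/(A₂E₂).
|α₁ − α₂|·ΔT = 5.6×10⁻⁶ × 192 = 0.001075.
1/(A₁E₁) + 1/(A₂E₂) = 1/(1025×72×10³) + 1/(550×101×10³) = 3.155×10⁻⁸ N⁻¹.
So P = 0.001075 / 3.155×10⁻⁸ = 34.08 kN.
σ_{brass} = P/A₂ = 34080/550 = 61.96 MPa, tensile.

σ ≈ 62 MPa (tensile)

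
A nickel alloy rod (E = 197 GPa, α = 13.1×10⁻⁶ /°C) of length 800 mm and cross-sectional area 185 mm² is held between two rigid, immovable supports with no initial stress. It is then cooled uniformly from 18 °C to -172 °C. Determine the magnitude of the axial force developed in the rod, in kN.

P ≈ 90.7 kN (tensile)

The ends cannot move, so σ = EαΔT = 197×10³ × 13.1×10⁻⁶ × 190 = 490.3 MPa.
Axial force P = σA = 490.3 × 185 = 90710 N = 90.71 kN, tensile.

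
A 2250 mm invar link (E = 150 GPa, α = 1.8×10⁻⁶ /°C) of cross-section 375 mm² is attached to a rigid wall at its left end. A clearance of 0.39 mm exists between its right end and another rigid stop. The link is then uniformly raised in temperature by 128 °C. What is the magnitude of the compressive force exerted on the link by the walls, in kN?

Free thermal elongation = αΔT L = 1.8×10⁻⁶ × 128 × 2250 = 0.5184 mm.
This exceeds the 0.39 mm gap, so the wall pushes back. The portion of expansion that must be recovered elastically is δ_free − gap = 0.5184 − 0.39 = 0.1284 mm.
That suppressed elongation corresponds to σ = E·Δ/L = 150×10³ × 0.1284/2250 = 8.56 MPa.
P = σA = 8.56 × 375 = 3.21 kN.

P ≈ 3.21 kN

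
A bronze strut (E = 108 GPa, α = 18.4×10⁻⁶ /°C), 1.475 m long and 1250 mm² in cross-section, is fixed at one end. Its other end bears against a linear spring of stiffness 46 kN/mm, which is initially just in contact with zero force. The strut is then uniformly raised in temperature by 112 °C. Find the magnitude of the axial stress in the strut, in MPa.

σ ≈ 74.4 MPa (compressive)

The unrestrained thermal change is αΔT L = 18.4×10⁻⁶ × 112 × 1475 = 3.04 mm.
With a force P in the spring, the elastic change of the strut is PL/(AE) and that of the spring is P/k; compatibility requires their sum to equal δ_free.
So P = δ_free / [L/(AE) + 1/k] = 3.04 / [ 1475/(1250×108×10³) + 1/(46×10³) ].
P = 3.04 / 3.267×10⁻⁵ = 93060 N.
σ = P/A = 93060/1250 = 74.44 MPa.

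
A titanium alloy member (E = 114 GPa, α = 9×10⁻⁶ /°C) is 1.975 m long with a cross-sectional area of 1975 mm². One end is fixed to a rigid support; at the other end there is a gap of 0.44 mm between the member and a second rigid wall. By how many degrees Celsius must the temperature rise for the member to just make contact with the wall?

ΔT ≈ 24.8 °C

The gap closes when αΔT L = 0.44 mm, since the member is still unstressed at that instant.
ΔT = 0.44 / (9×10⁻⁶ × 1975) = 24.75 °C.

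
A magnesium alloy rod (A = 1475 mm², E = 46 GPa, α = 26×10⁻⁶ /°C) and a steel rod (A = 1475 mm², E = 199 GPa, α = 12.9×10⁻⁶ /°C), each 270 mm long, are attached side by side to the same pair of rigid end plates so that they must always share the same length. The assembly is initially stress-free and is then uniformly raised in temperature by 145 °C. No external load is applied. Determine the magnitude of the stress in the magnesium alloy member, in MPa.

Equilibrium of a rigid end plate with no external load gives equal and opposite internal forces ±P in the two members. Since α_{magnesium alloy} > α_{steel}, heating drives the magnesium alloy into compression and the steel into tension.
Equating the net (thermal + elastic) strains gives |α₁ − α₂|·ΔT = P·[1/(A₁E₁) + 1/(A₂E₂)].
|α₁ − α₂|·ΔT = 13.1×10⁻⁶ × 145 = 0.001899.
1/(A₁E₁) + 1/(A₂E₂) = 1/(1475×46×10³) + 1/(1475×199×10³) = 1.815×10⁻⁸ N⁻¹.
So P = 0.001899 / 1.815×10⁻⁸ = 104.7 kN.
σ_{magnesium alloy} = P/A₁ = 104700/1475 = 70.97 MPa, compressive.

σ ≈ 71 MPa (compressive)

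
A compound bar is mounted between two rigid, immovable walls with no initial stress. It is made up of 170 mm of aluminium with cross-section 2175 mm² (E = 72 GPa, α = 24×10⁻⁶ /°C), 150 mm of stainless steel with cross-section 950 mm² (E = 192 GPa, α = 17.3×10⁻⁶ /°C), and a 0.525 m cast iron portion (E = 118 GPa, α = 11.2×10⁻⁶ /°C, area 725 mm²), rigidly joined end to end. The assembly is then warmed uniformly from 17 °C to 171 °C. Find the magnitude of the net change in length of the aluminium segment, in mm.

If the supports were absent, the total length change would be Σ αᵢΔT Lᵢ = 24×10⁻⁶×154×170 + 17.3×10⁻⁶×154×150 + 11.2×10⁻⁶×154×525 = 1.933 mm.
The walls prevent any net length change, so an axial force P (same in every segment) develops. Compatibility: P · Σ Lᵢ/(AᵢEᵢ) = δ_free.
Σ Lᵢ/(AᵢEᵢ) = 170/(2175×72×10³) + 150/(950×192×10³) + 525/(725×118×10³) = 8.045×10⁻⁶ mm/N.
Hence P = δ_free / Σ(L/AE) = 1.933/8.045×10⁻⁶ = 240.3 kN (compressive).
For the aluminium segment, free thermal change = 24×10⁻⁶×154×170 = 0.6283 mm and elastic change from P = 240300×170/(2175×72×10³) = 0.2609 mm; these oppose, so the net change is 0.367 mm (segment lengthens).

|ΔL| ≈ 0.367 mm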